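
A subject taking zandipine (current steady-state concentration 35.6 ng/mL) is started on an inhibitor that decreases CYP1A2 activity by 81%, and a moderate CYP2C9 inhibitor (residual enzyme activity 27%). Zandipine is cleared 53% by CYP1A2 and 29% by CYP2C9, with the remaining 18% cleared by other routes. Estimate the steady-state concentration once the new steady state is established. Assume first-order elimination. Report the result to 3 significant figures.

CYP1A2: 0.53 × 0.19 = 0.1007
CYP2C9: 0.29 × 0.27 = 0.0783
Other: 0.18 (unchanged)
New clearance relative to baseline: 0.1007 + 0.0783 + 0.18 = 0.359.
Dividing the baseline by the relative clearance: 35.6 / 0.359 = 99.2 ng/mL.

99.2 ng/mL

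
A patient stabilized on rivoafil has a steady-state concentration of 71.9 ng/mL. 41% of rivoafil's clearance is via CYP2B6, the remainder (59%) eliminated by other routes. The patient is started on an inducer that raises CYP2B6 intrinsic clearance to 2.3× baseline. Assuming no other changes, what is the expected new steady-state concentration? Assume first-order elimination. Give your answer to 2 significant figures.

The CYP2B6 pathway (41% of clearance) is boosted to 2.3× activity: 0.41 × 2.3 = 0.943.
Non-CYP routes (59%) are unchanged.
CL_new/CL_old = 0.943 + 0.59 = 1.533.
With dosing unchanged, steady-state concentration scales as 1/CL: 71.9 / 1.533 = 47 ng/mL.

47 ng/mL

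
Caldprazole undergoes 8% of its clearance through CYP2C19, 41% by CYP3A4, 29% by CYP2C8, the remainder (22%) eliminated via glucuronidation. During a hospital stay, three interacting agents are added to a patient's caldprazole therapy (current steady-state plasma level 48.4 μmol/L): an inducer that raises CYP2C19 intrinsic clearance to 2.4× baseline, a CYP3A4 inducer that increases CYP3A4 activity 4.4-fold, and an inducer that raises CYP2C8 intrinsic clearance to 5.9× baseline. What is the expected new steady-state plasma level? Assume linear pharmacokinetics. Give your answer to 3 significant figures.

12.3 μmol/L

The CYP2C19 pathway (8% of clearance) increases to 2.4× activity: 0.08 × 2.4 = 0.192.
The CYP3A4 pathway (41% of clearance) increases to 4.4× activity: 0.41 × 4.4 = 1.804.
The CYP2C8 pathway (29% of clearance) increases to 5.9× activity: 0.29 × 5.9 = 1.711.
The remaining 22% of clearance is unaffected.
New clearance relative to baseline: 0.192 + 1.804 + 1.711 + 0.22 = 3.927.
New steady-state plasma level = 48.4 / 3.927 = 12.3 μmol/L (concentration scales inversely with clearance).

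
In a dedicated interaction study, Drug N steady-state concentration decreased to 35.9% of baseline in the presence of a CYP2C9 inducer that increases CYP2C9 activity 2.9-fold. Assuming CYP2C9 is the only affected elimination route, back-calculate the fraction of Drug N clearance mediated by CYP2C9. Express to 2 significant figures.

0.94

Let fm be the CYP2C9 fraction. New clearance relative to baseline = fm × 2.9 + (1 − fm).
Steady-state concentration ratio = 1 / (new CL fraction), so new CL fraction = 1 / 0.359 = 2.786.
fm × 2.9 + 1 − fm = 2.786  ⇒  fm × (2.9 − 1) = 1.786  ⇒  fm = 0.94.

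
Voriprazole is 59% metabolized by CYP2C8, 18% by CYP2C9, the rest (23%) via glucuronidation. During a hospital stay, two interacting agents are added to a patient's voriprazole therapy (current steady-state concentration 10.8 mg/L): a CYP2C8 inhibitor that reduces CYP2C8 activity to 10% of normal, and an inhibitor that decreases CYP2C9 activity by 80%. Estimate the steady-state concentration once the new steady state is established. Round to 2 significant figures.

33 mg/L

The CYP2C8 pathway (59% of clearance) drops to 0.1× activity: 0.59 × 0.1 = 0.059.
The CYP2C9 pathway (18% of clearance) is reduced to 0.2× activity: 0.18 × 0.2 = 0.036.
The remaining 23% of clearance is unaffected.
Relative clearance = 0.059 + 0.036 + 0.23 = 0.325.
New steady-state concentration = 10.8 / 0.325 = 33 mg/L (concentration scales inversely with clearance).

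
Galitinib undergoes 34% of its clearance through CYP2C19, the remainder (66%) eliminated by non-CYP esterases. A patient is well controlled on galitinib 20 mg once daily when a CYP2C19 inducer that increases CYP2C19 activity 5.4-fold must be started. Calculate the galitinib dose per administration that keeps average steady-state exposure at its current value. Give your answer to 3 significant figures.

49.9 mg

The CYP2C19 pathway (34% of clearance) rises to 5.4× activity: 0.34 × 5.4 = 1.836.
The remaining 66% of clearance is unaffected.
CL_new/CL_old = 1.836 + 0.66 = 2.496.
To maintain the same steady-state level, dose must scale with clearance: new dose = 20 × 2.496 = 49.9 mg.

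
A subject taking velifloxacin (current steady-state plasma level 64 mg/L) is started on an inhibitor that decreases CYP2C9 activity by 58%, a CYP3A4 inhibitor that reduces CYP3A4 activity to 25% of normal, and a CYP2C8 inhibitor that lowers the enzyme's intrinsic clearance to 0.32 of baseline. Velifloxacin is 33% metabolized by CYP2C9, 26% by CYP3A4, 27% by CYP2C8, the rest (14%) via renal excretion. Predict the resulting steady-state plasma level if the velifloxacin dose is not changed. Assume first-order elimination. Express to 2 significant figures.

CYP2C9: 0.33 × 0.42 = 0.1386
CYP3A4: 0.26 × 0.25 = 0.065
CYP2C8: 0.27 × 0.32 = 0.0864
Other: 0.14 (unchanged)
New clearance relative to baseline: 0.1386 + 0.065 + 0.0864 + 0.14 = 0.43.
Steady-state plasma level ∝ 1/CL: new value = 64 / 0.43 = 1.5 × 10² mg/L.

1.5 × 10² mg/L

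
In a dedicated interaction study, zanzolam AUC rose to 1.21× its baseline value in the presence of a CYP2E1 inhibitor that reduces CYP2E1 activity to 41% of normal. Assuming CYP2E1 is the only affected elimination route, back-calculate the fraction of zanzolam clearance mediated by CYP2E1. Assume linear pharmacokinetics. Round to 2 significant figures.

Call the CYP2E1 fraction fm. After the interaction, CL_new/CL_old = fm × 0.41 + (1 − fm).
AUC ratio = 1 / (new CL fraction), so new CL fraction = 1 / 1.21 = 0.8264.
fm × 0.41 + 1 − fm = 0.8264  ⇒  fm × (0.41 − 1) = −0.1736  ⇒  fm = 0.29.

0.29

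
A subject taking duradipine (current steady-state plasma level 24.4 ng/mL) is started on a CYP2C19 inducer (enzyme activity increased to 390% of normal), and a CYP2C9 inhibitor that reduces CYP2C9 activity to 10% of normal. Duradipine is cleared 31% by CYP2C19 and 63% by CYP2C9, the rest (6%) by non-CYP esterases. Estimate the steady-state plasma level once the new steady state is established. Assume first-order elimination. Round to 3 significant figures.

18.3 ng/mL

The CYP2C19 pathway (31% of clearance) is boosted to 3.9× activity: 0.31 × 3.9 = 1.209.
The CYP2C9 pathway (63% of clearance) is reduced to 0.1× activity: 0.63 × 0.1 = 0.063.
The remaining 6% of clearance is unaffected.
New clearance relative to baseline: 1.209 + 0.063 + 0.06 = 1.332.
Steady-state plasma level ∝ 1/CL: new value = 24.4 / 1.332 = 18.3 ng/mL.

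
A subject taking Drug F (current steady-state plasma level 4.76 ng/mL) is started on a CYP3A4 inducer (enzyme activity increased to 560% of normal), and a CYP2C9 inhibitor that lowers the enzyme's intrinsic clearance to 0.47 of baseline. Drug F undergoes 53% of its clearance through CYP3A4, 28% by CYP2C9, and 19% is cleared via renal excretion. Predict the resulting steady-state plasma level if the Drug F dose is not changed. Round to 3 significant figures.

The CYP3A4 pathway (53% of clearance) increases to 5.6× activity: 0.53 × 5.6 = 2.968.
The CYP2C9 pathway (28% of clearance) falls to 0.47× activity: 0.28 × 0.47 = 0.1316.
The remaining 19% of clearance is unaffected.
New clearance relative to baseline: 2.968 + 0.1316 + 0.19 = 3.2896.
New steady-state plasma level = 4.76 / 3.2896 = 1.45 ng/mL (concentration scales inversely with clearance).

1.45 ng/mL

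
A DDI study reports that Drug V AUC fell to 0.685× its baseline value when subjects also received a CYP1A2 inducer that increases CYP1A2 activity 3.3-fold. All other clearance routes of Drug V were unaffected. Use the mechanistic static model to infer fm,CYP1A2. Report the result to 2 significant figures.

0.20

Write x for the fraction cleared via CYP1A2. The observed AUC change means clearance rose to 1/0.685 = 1.46 of baseline.
Only the CYP1A2 route changed, so 1.46 = x·3.3 + (1 − x), giving x = 0.20.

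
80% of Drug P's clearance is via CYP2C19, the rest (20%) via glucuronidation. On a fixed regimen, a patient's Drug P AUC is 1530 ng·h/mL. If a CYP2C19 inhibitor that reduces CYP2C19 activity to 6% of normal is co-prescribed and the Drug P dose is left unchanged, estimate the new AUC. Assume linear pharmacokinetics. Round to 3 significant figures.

6.17 × 10³ ng·h/mL

The CYP2C19 pathway (80% of clearance) is reduced to 0.06× activity: 0.8 × 0.06 = 0.048.
Non-CYP routes (20%) are unchanged.
New clearance relative to baseline: 0.048 + 0.2 = 0.248.
AUC ∝ 1/CL, so new value = 1530 / 0.248 = 6.17 × 10³ ng·h/mL.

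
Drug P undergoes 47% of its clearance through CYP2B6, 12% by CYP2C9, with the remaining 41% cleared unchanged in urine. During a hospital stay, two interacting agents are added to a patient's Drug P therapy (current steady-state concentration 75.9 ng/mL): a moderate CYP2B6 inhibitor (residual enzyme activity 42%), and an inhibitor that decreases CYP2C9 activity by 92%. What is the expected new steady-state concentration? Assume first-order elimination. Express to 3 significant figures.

The CYP2B6 pathway (47% of clearance) falls to 0.42× activity: 0.47 × 0.42 = 0.1974.
The CYP2C9 pathway (12% of clearance) is reduced to 0.08× activity: 0.12 × 0.08 = 0.0096.
Non-CYP routes (41%) are unchanged.
Relative clearance = 0.1974 + 0.0096 + 0.41 = 0.617.
Dividing the baseline by the relative clearance: 75.9 / 0.617 = 123 ng/mL.

123 ng/mL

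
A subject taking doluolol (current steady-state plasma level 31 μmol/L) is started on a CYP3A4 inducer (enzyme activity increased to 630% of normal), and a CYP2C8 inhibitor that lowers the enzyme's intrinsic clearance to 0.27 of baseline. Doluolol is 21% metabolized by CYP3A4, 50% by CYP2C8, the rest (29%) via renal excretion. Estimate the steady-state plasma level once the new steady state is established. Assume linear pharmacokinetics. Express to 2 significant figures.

18 μmol/L

The CYP3A4 pathway (21% of clearance) is boosted to 6.3× activity: 0.21 × 6.3 = 1.323.
The CYP2C8 pathway (50% of clearance) is reduced to 0.27× activity: 0.5 × 0.27 = 0.135.
The remaining 29% of clearance is unaffected.
Relative clearance = 1.323 + 0.135 + 0.29 = 1.748.
Steady-state plasma level ∝ 1/CL: new value = 31 / 1.748 = 18 μmol/L.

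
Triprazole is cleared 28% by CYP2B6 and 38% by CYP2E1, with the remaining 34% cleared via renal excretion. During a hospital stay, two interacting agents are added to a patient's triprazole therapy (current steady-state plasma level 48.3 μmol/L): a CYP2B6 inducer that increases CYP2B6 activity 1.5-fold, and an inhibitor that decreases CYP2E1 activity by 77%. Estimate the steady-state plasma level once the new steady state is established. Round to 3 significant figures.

57.0 μmol/L

The CYP2B6 pathway (28% of clearance) increases to 1.5× activity: 0.28 × 1.5 = 0.42.
The CYP2E1 pathway (38% of clearance) is reduced to 0.23× activity: 0.38 × 0.23 = 0.0874.
Non-CYP routes (34%) are unchanged.
New clearance relative to baseline: 0.42 + 0.0874 + 0.34 = 0.8474.
New steady-state plasma level = 48.3 / 0.8474 = 57.0 μmol/L (concentration scales inversely with clearance).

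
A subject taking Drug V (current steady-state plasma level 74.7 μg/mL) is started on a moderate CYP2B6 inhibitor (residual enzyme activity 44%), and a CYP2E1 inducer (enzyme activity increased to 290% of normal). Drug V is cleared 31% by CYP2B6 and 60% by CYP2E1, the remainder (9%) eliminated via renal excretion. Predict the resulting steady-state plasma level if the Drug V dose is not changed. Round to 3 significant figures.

CYP2B6: 0.31 × 0.44 = 0.1364
CYP2E1: 0.6 × 2.9 = 1.74
Other: 0.09 (unchanged)
Relative clearance = 0.1364 + 1.74 + 0.09 = 1.9664.
Steady-state plasma level ∝ 1/CL: new value = 74.7 / 1.9664 = 38.0 μg/mL.

38.0 μg/mL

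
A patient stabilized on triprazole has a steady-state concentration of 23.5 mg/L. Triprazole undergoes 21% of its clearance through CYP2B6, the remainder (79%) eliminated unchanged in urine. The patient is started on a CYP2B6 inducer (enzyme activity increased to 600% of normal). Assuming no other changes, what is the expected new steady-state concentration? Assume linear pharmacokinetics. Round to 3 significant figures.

CYP2B6: 0.21 × 6 = 1.26
Other: 0.79 (unchanged)
CL_new/CL_old = 1.26 + 0.79 = 2.05.
Steady-state concentration ∝ 1/CL, so new value = 23.5 / 2.05 = 11.5 mg/L.

11.5 mg/L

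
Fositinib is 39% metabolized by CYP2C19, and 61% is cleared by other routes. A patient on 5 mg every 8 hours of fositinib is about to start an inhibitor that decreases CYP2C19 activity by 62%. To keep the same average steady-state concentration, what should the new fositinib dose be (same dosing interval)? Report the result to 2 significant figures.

The CYP2C19 pathway (39% of clearance) falls to 0.38× activity: 0.39 × 0.38 = 0.1482.
Non-CYP routes (61%) are unchanged.
Relative clearance = 0.1482 + 0.61 = 0.7582.
Css,avg = (dose rate)/CL, so holding Css fixed requires dose ∝ CL: 5 × 0.7582 = 3.8 mg.

3.8 mg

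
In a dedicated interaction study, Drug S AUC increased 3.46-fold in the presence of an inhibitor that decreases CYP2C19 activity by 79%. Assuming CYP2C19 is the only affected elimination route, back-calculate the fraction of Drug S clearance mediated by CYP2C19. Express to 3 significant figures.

Write x for the fraction cleared via CYP2C19. The observed AUC change means clearance fell to 1/3.46 = 0.289 of baseline.
Only the CYP2C19 route changed, so 0.289 = x·0.21 + (1 − x), giving x = 0.900.

0.900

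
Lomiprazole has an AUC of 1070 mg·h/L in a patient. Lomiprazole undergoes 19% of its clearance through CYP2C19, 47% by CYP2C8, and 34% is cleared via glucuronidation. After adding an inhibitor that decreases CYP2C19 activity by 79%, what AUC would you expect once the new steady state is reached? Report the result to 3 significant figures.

1.26 × 10³ mg·h/L

The CYP2C19 pathway (19% of clearance) is reduced to 0.21× activity: 0.19 × 0.21 = 0.0399.
CYP2C8 (47%) and the residual 34% are unaffected.
CL_new/CL_old = 0.0399 + 0.47 + 0.34 = 0.8499.
New AUC = baseline ÷ relative clearance = 1070 / 0.8499 = 1.26 × 10³ mg·h/L.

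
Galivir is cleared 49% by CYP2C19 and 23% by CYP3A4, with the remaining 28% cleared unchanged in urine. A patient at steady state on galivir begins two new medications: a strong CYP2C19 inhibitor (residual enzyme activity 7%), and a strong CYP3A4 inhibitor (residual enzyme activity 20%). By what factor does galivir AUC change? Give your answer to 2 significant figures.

The CYP2C19 pathway (49% of clearance) drops to 0.07× activity: 0.49 × 0.07 = 0.0343.
The CYP3A4 pathway (23% of clearance) falls to 0.2× activity: 0.23 × 0.2 = 0.046.
The remaining 28% of clearance is unaffected.
CL_new/CL_old = 0.0343 + 0.046 + 0.28 = 0.3603.
Because AUC varies inversely with clearance, the combined effect is 1 / 0.3603 = 2.8.

2.8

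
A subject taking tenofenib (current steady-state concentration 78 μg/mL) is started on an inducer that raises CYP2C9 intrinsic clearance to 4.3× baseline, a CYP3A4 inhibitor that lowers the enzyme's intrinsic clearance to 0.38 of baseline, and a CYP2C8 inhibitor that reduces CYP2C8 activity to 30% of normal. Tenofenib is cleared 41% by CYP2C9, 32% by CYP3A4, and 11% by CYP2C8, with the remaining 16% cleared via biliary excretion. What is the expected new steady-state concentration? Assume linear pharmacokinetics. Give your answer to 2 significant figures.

The CYP2C9 pathway (41% of clearance) increases to 4.3× activity: 0.41 × 4.3 = 1.763.
The CYP3A4 pathway (32% of clearance) drops to 0.38× activity: 0.32 × 0.38 = 0.1216.
The CYP2C8 pathway (11% of clearance) falls to 0.3× activity: 0.11 × 0.3 = 0.033.
Non-CYP routes (16%) are unchanged.
New clearance relative to baseline: 1.763 + 0.1216 + 0.033 + 0.16 = 2.0776.
New steady-state concentration = 78 / 2.0776 = 38 μg/mL (concentration scales inversely with clearance).

38 μg/mL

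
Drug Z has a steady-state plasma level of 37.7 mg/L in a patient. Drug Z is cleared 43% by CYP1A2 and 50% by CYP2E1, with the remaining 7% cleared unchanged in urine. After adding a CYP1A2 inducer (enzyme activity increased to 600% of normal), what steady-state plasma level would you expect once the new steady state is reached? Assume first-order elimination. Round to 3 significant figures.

The CYP1A2 pathway (43% of clearance) rises to 6× activity: 0.43 × 6 = 2.58.
CYP2E1 (50%) and the residual 7% are unaffected.
CL_new/CL_old = 2.58 + 0.5 + 0.07 = 3.15.
Steady-state plasma level ∝ 1/CL, so new value = 37.7 / 3.15 = 12.0 mg/L.

12.0 mg/L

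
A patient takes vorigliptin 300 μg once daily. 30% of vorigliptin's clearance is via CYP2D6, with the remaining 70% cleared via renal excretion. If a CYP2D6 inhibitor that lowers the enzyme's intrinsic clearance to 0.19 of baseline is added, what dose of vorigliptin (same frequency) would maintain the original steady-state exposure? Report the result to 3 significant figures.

227 μg

The CYP2D6 pathway (30% of clearance) falls to 0.19× activity: 0.3 × 0.19 = 0.057.
The remaining 70% of clearance is unaffected.
Relative clearance = 0.057 + 0.7 = 0.757.
Exposure is unchanged when dose changes in proportion to clearance. New dose = 300 μg × 0.757 = 227 μg.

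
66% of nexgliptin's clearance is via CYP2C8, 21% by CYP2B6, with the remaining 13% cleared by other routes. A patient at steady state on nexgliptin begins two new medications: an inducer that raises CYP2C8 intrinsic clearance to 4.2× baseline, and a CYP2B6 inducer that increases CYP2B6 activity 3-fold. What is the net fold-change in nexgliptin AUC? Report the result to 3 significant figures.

0.283

CYP2C8: 0.66 × 4.2 = 2.772
CYP2B6: 0.21 × 3 = 0.63
Other: 0.13 (unchanged)
CL_new/CL_old = 2.772 + 0.63 + 0.13 = 3.532.
Net AUC ratio = 1 / 3.532 = 0.283.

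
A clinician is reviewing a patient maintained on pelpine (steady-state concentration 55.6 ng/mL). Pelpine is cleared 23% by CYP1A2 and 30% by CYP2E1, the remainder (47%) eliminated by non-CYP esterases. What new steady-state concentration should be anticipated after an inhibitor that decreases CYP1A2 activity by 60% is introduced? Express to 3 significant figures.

64.5 ng/mL

The CYP1A2 pathway (23% of clearance) drops to 0.4× activity: 0.23 × 0.4 = 0.092.
CYP2E1 (30%) and the residual 47% are unaffected.
CL_new/CL_old = 0.092 + 0.3 + 0.47 = 0.862.
With dosing unchanged, steady-state concentration scales as 1/CL: 55.6 / 0.862 = 64.5 ng/mL.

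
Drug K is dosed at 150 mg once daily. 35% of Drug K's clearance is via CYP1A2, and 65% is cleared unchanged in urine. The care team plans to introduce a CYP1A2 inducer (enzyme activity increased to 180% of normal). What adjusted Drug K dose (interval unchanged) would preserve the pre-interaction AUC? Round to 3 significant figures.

192 mg

The CYP1A2 pathway (35% of clearance) rises to 1.8× activity: 0.35 × 1.8 = 0.63.
The remaining 65% of clearance is unaffected.
New clearance relative to baseline: 0.63 + 0.65 = 1.28.
To maintain the same steady-state level, dose must scale with clearance: new dose = 150 × 1.28 = 192 mg.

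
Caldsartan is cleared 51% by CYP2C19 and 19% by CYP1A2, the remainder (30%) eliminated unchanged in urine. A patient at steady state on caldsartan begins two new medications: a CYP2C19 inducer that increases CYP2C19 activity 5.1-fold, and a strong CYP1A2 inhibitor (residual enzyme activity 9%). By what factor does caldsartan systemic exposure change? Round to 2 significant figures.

0.34

The CYP2C19 pathway (51% of clearance) rises to 5.1× activity: 0.51 × 5.1 = 2.601.
The CYP1A2 pathway (19% of clearance) falls to 0.09× activity: 0.19 × 0.09 = 0.0171.
Non-CYP routes (30%) are unchanged.
Relative clearance = 2.601 + 0.0171 + 0.3 = 2.9181.
Systemic exposure ∝ 1/CL: fold-change = 1 / 2.9181 = 0.34.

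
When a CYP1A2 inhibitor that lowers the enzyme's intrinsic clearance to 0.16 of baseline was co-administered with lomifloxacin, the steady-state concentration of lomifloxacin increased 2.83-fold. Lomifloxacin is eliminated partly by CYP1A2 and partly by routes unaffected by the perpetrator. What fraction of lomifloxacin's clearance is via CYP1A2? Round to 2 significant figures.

CL'/CL = 1 / 2.83 = 0.3534
0.16·fm + (1 − fm) = 0.3534
fm = (0.3534 − 1) / (0.16 − 1) = 0.77

0.77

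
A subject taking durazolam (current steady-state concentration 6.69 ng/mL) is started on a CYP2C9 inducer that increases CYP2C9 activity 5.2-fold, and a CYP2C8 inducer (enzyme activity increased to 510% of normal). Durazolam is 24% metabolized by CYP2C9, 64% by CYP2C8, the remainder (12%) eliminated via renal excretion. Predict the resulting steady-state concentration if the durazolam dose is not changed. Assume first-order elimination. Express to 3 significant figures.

1.44 ng/mL

The CYP2C9 pathway (24% of clearance) increases to 5.2× activity: 0.24 × 5.2 = 1.248.
The CYP2C8 pathway (64% of clearance) is boosted to 5.1× activity: 0.64 × 5.1 = 3.264.
The remaining 12% of clearance is unaffected.
CL_new/CL_old = 1.248 + 3.264 + 0.12 = 4.632.
Steady-state concentration ∝ 1/CL: new value = 6.69 / 4.632 = 1.44 ng/mL.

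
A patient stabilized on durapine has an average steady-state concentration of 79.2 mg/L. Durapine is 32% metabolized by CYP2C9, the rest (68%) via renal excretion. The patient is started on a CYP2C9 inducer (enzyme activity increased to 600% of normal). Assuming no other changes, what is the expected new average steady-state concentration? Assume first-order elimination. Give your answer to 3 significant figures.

CYP2C9: 0.32 × 6 = 1.92
Other: 0.68 (unchanged)
Relative clearance = 1.92 + 0.68 = 2.6.
Average steady-state concentration ∝ 1/CL, so new value = 79.2 / 2.6 = 30.5 mg/L.

30.5 mg/L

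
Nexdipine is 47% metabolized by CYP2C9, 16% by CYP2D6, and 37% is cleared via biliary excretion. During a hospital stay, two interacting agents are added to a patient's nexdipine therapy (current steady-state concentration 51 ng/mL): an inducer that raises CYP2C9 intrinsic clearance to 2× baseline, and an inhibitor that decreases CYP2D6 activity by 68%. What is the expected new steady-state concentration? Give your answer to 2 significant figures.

The CYP2C9 pathway (47% of clearance) rises to 2× activity: 0.47 × 2 = 0.94.
The CYP2D6 pathway (16% of clearance) is reduced to 0.32× activity: 0.16 × 0.32 = 0.0512.
The remaining 37% of clearance is unaffected.
Relative clearance = 0.94 + 0.0512 + 0.37 = 1.3612.
Dividing the baseline by the relative clearance: 51 / 1.3612 = 37 ng/mL.

37 ng/mL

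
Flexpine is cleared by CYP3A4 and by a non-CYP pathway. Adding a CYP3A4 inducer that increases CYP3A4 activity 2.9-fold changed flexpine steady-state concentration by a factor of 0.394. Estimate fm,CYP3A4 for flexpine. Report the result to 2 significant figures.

Write x for the fraction cleared via CYP3A4. The observed steady-state concentration change means clearance rose to 1/0.394 = 2.538 of baseline.
Setting x·2.9 + (1 − x) = 2.538 and solving: x = (2.538 − 1)/(2.9 − 1) = 0.81.

0.81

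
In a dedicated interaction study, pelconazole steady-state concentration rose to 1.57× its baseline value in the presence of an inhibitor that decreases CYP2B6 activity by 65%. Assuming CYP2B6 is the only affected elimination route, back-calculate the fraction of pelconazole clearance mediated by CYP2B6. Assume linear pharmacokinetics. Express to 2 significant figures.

CL'/CL = 1 / 1.57 = 0.6369
0.35·fm + (1 − fm) = 0.6369
fm = (0.6369 − 1) / (0.35 − 1) = 0.56

0.56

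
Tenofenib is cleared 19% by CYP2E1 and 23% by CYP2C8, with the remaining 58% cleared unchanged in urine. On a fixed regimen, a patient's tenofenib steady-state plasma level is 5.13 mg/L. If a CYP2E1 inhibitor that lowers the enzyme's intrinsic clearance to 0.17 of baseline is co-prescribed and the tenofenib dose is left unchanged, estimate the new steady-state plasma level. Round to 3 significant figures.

CYP2E1: 0.19 × 0.17 = 0.0323
CYP2C8: 0.23 (unchanged)
Other: 0.58 (unchanged)
Relative clearance = 0.0323 + 0.23 + 0.58 = 0.8423.
Steady-state plasma level ∝ 1/CL, so new value = 5.13 / 0.8423 = 6.09 mg/L.

6.09 mg/L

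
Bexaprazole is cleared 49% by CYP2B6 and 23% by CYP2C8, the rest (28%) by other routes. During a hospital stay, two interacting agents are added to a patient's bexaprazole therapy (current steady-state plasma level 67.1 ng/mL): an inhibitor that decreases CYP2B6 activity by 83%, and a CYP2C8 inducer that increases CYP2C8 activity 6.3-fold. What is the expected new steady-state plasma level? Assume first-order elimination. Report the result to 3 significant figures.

37.0 ng/mL

The CYP2B6 pathway (49% of clearance) drops to 0.17× activity: 0.49 × 0.17 = 0.0833.
The CYP2C8 pathway (23% of clearance) increases to 6.3× activity: 0.23 × 6.3 = 1.449.
Non-CYP routes (28%) are unchanged.
Relative clearance = 0.0833 + 1.449 + 0.28 = 1.8123.
Steady-state plasma level ∝ 1/CL: new value = 67.1 / 1.8123 = 37.0 ng/mL.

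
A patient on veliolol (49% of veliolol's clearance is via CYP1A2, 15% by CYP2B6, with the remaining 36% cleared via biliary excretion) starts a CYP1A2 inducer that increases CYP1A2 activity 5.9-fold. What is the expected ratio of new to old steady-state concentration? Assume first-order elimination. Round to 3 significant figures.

The CYP1A2 pathway (49% of clearance) increases to 5.9× activity: 0.49 × 5.9 = 2.891.
CYP2B6 (15%) and the residual 36% are unaffected.
New clearance relative to baseline: 2.891 + 0.15 + 0.36 = 3.401.
Since steady-state concentration ∝ 1/CL, the ratio is 1 / 3.401 = 0.294.

0.294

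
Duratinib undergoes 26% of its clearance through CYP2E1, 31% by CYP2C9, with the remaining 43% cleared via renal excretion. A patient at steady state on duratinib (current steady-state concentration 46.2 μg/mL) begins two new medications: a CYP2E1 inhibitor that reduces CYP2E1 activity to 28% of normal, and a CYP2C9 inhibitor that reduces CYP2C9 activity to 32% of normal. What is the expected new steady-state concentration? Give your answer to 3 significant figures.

The CYP2E1 pathway (26% of clearance) is reduced to 0.28× activity: 0.26 × 0.28 = 0.0728.
The CYP2C9 pathway (31% of clearance) drops to 0.32× activity: 0.31 × 0.32 = 0.0992.
Non-CYP routes (43%) are unchanged.
Relative clearance = 0.0728 + 0.0992 + 0.43 = 0.602.
Dividing the baseline by the relative clearance: 46.2 / 0.602 = 76.7 μg/mL.

76.7 μg/mL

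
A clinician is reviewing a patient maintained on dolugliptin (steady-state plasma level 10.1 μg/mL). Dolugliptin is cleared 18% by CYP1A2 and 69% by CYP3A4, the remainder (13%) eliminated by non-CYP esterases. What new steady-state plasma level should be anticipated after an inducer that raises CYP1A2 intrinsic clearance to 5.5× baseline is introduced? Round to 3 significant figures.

The CYP1A2 pathway (18% of clearance) rises to 5.5× activity: 0.18 × 5.5 = 0.99.
CYP3A4 (69%) and the residual 13% are unaffected.
New clearance relative to baseline: 0.99 + 0.69 + 0.13 = 1.81.
New steady-state plasma level = baseline ÷ relative clearance = 10.1 / 1.81 = 5.58 μg/mL.

5.58 μg/mL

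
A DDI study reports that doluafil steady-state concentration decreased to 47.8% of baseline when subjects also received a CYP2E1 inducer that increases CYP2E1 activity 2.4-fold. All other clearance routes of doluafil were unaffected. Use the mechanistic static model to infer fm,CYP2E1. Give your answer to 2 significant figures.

Let x = fm,CYP2E1. Because steady-state concentration ∝ 1/CL, relative clearance rose to 1/0.478 = 2.092.
Setting x·2.4 + (1 − x) = 2.092 and solving: x = (2.092 − 1)/(2.4 − 1) = 0.78.

0.78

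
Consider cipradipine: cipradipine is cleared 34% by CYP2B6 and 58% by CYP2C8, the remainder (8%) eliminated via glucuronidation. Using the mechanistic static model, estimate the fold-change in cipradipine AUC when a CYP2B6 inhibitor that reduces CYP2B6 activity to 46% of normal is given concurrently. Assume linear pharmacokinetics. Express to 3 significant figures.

1.22

CYP2B6: 0.34 × 0.46 = 0.1564
CYP2C8: 0.58 (unchanged)
Other: 0.08 (unchanged)
Relative clearance = 0.1564 + 0.58 + 0.08 = 0.8164.
AUC ratio = CL_old/CL_new = 1 / 0.8164 = 1.22.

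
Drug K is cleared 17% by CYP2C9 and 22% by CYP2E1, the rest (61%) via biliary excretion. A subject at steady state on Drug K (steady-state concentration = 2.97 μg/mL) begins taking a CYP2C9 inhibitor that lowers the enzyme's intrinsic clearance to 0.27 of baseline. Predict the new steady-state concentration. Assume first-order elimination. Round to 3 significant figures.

3.39 μg/mL

The CYP2C9 pathway (17% of clearance) drops to 0.27× activity: 0.17 × 0.27 = 0.0459.
CYP2E1 (22%) and the residual 61% are unaffected.
New clearance relative to baseline: 0.0459 + 0.22 + 0.61 = 0.8759.
Steady-state concentration ∝ 1/CL, so new value = 2.97 / 0.8759 = 3.39 μg/mL.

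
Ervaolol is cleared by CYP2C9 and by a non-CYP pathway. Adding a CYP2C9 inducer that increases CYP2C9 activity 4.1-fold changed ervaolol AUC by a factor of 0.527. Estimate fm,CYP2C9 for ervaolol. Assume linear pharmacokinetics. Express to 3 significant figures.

Let x = fm,CYP2C9. Because AUC ∝ 1/CL, relative clearance rose to 1/0.527 = 1.898.
Only the CYP2C9 route changed, so 1.898 = x·4.1 + (1 − x), giving x = 0.290.

0.290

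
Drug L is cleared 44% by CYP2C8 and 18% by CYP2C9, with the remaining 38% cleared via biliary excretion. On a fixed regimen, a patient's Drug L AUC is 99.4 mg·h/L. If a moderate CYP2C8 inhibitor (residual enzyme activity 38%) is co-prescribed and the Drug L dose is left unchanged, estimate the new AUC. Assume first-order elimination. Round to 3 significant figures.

The CYP2C8 pathway (44% of clearance) drops to 0.38× activity: 0.44 × 0.38 = 0.1672.
CYP2C9 (18%) and the residual 38% are unaffected.
CL_new/CL_old = 0.1672 + 0.18 + 0.38 = 0.7272.
AUC ∝ 1/CL, so new value = 99.4 / 0.7272 = 137 mg·h/L.

137 mg·h/L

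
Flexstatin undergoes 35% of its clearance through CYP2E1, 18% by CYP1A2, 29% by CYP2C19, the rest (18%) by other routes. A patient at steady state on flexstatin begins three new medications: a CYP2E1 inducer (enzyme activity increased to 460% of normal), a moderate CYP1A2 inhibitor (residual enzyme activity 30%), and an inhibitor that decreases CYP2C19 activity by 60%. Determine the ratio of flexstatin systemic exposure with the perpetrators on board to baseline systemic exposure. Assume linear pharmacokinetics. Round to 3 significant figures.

0.510

The CYP2E1 pathway (35% of clearance) is boosted to 4.6× activity: 0.35 × 4.6 = 1.61.
The CYP1A2 pathway (18% of clearance) is reduced to 0.3× activity: 0.18 × 0.3 = 0.054.
The CYP2C19 pathway (29% of clearance) drops to 0.4× activity: 0.29 × 0.4 = 0.116.
Non-CYP routes (18%) are unchanged.
CL_new/CL_old = 1.61 + 0.054 + 0.116 + 0.18 = 1.96.
Net systemic exposure ratio = 1 / 1.96 = 0.510.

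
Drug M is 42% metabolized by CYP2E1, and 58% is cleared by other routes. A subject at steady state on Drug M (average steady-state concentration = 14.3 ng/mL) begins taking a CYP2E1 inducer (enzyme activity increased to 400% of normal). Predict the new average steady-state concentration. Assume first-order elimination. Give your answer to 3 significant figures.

The CYP2E1 pathway (42% of clearance) rises to 4× activity: 0.42 × 4 = 1.68.
Non-CYP routes (58%) are unchanged.
Relative clearance = 1.68 + 0.58 = 2.26.
With dosing unchanged, average steady-state concentration scales as 1/CL: 14.3 / 2.26 = 6.33 ng/mL.

6.33 ng/mL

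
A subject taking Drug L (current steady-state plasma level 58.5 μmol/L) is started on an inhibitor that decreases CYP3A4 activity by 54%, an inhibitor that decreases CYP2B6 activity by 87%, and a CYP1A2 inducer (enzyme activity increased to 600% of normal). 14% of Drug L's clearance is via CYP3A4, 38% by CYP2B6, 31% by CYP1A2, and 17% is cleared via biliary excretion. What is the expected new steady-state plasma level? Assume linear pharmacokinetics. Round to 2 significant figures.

The CYP3A4 pathway (14% of clearance) is reduced to 0.46× activity: 0.14 × 0.46 = 0.0644.
The CYP2B6 pathway (38% of clearance) is reduced to 0.13× activity: 0.38 × 0.13 = 0.0494.
The CYP1A2 pathway (31% of clearance) increases to 6× activity: 0.31 × 6 = 1.86.
Non-CYP routes (17%) are unchanged.
Relative clearance = 0.0644 + 0.0494 + 1.86 + 0.17 = 2.1438.
New steady-state plasma level = 58.5 / 2.1438 = 27 μmol/L (concentration scales inversely with clearance).

27 μmol/L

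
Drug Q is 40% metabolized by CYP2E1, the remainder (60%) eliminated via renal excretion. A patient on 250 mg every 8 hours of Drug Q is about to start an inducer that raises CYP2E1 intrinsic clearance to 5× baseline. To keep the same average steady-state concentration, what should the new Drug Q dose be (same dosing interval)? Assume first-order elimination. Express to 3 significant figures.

The CYP2E1 pathway (40% of clearance) is boosted to 5× activity: 0.4 × 5 = 2.
The remaining 60% of clearance is unaffected.
CL_new/CL_old = 2 + 0.6 = 2.6.
Css,avg = (dose rate)/CL, so holding Css fixed requires dose ∝ CL: 250 × 2.6 = 650 mg.

650 mg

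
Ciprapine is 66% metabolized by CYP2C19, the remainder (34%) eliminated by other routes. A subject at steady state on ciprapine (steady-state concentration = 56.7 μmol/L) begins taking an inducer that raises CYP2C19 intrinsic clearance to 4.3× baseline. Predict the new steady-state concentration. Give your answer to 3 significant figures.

17.8 μmol/L

The CYP2C19 pathway (66% of clearance) is boosted to 4.3× activity: 0.66 × 4.3 = 2.838.
Non-CYP routes (34%) are unchanged.
Relative clearance = 2.838 + 0.34 = 3.178.
With dosing unchanged, steady-state concentration scales as 1/CL: 56.7 / 3.178 = 17.8 μmol/L.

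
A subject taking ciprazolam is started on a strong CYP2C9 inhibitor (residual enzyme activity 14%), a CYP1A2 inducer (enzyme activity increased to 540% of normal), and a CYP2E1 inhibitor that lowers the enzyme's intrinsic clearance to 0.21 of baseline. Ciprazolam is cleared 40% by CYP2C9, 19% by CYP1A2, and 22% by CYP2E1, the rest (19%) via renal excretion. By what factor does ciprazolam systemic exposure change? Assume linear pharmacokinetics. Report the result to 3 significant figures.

0.759

The CYP2C9 pathway (40% of clearance) drops to 0.14× activity: 0.4 × 0.14 = 0.056.
The CYP1A2 pathway (19% of clearance) rises to 5.4× activity: 0.19 × 5.4 = 1.026.
The CYP2E1 pathway (22% of clearance) is reduced to 0.21× activity: 0.22 × 0.21 = 0.0462.
The remaining 19% of clearance is unaffected.
New clearance relative to baseline: 0.056 + 1.026 + 0.0462 + 0.19 = 1.3182.
Because systemic exposure varies inversely with clearance, the combined effect is 1 / 1.3182 = 0.759.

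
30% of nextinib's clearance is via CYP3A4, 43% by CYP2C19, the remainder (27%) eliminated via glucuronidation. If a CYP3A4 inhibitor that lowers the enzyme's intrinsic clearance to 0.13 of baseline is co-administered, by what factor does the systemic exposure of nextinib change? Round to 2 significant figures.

The CYP3A4 pathway (30% of clearance) falls to 0.13× activity: 0.3 × 0.13 = 0.039.
CYP2C19 (43%) and the residual 27% are unaffected.
New clearance relative to baseline: 0.039 + 0.43 + 0.27 = 0.739.
Systemic exposure is inversely proportional to clearance, so the fold-change is 1 / 0.739 = 1.4.

1.4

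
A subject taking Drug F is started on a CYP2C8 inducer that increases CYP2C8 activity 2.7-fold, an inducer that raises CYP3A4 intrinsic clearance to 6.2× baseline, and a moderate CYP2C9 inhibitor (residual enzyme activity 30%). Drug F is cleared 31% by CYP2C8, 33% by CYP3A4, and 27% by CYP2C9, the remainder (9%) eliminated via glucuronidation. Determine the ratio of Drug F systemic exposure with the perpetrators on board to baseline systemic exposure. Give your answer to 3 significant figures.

The CYP2C8 pathway (31% of clearance) rises to 2.7× activity: 0.31 × 2.7 = 0.837.
The CYP3A4 pathway (33% of clearance) increases to 6.2× activity: 0.33 × 6.2 = 2.046.
The CYP2C9 pathway (27% of clearance) drops to 0.3× activity: 0.27 × 0.3 = 0.081.
The remaining 9% of clearance is unaffected.
CL_new/CL_old = 0.837 + 2.046 + 0.081 + 0.09 = 3.054.
Because systemic exposure varies inversely with clearance, the combined effect is 1 / 3.054 = 0.327.

0.327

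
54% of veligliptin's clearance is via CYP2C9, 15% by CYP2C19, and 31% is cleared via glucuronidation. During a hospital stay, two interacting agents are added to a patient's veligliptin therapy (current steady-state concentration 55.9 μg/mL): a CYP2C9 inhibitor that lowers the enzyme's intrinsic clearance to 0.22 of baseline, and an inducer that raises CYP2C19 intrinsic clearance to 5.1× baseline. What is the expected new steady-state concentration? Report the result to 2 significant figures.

47 μg/mL

The CYP2C9 pathway (54% of clearance) falls to 0.22× activity: 0.54 × 0.22 = 0.1188.
The CYP2C19 pathway (15% of clearance) is boosted to 5.1× activity: 0.15 × 5.1 = 0.765.
Non-CYP routes (31%) are unchanged.
New clearance relative to baseline: 0.1188 + 0.765 + 0.31 = 1.1938.
Steady-state concentration ∝ 1/CL: new value = 55.9 / 1.1938 = 47 μg/mL.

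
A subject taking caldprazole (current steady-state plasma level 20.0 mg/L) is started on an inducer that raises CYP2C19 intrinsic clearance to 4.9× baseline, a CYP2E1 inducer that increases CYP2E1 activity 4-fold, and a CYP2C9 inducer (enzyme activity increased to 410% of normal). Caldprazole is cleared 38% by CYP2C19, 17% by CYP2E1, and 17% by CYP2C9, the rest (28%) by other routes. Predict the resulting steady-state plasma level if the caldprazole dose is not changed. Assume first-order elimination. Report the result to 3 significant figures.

5.68 mg/L

The CYP2C19 pathway (38% of clearance) rises to 4.9× activity: 0.38 × 4.9 = 1.862.
The CYP2E1 pathway (17% of clearance) rises to 4× activity: 0.17 × 4 = 0.68.
The CYP2C9 pathway (17% of clearance) increases to 4.1× activity: 0.17 × 4.1 = 0.697.
The remaining 28% of clearance is unaffected.
CL_new/CL_old = 1.862 + 0.68 + 0.697 + 0.28 = 3.519.
New steady-state plasma level = 20.0 / 3.519 = 5.68 mg/L (concentration scales inversely with clearance).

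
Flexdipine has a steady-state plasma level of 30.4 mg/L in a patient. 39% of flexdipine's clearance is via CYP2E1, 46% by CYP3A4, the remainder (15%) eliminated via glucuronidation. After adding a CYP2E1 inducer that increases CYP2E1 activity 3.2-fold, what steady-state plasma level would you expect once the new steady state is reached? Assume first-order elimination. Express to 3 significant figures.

CYP2E1: 0.39 × 3.2 = 1.248
CYP3A4: 0.46 (unchanged)
Other: 0.15 (unchanged)
Relative clearance = 1.248 + 0.46 + 0.15 = 1.858.
With dosing unchanged, steady-state plasma level scales as 1/CL: 30.4 / 1.858 = 16.4 mg/L.

16.4 mg/L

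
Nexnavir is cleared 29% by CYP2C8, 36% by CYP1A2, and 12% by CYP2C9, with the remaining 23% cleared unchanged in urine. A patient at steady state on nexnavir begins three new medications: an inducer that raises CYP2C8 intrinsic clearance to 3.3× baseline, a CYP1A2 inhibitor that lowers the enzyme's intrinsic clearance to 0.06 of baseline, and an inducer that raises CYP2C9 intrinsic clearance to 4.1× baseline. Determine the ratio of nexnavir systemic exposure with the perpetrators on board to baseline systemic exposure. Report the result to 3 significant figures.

0.588

The CYP2C8 pathway (29% of clearance) is boosted to 3.3× activity: 0.29 × 3.3 = 0.957.
The CYP1A2 pathway (36% of clearance) is reduced to 0.06× activity: 0.36 × 0.06 = 0.0216.
The CYP2C9 pathway (12% of clearance) rises to 4.1× activity: 0.12 × 4.1 = 0.492.
The remaining 23% of clearance is unaffected.
Relative clearance = 0.957 + 0.0216 + 0.492 + 0.23 = 1.7006.
Systemic exposure ∝ 1/CL: fold-change = 1 / 1.7006 = 0.588.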